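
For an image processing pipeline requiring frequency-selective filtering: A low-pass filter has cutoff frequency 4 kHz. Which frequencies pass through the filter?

A low-pass filter passes all frequencies below the cutoff frequency 4 kHz and attenuates higher frequencies.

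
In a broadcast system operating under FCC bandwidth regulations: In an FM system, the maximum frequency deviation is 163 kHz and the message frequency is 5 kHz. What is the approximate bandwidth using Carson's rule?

Carson's rule: BW = 2*(delta_f + f_m)
= 2*(163 + 5) kHz = 336 kHz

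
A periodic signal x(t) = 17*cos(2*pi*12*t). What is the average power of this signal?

Average power of A*cos(wt) is A^2/2.
P = 17^2 / 2 = 289/2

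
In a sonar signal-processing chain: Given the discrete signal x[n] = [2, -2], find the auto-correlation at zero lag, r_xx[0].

The auto-correlation at zero lag r_xx[0] equals the signal energy.
r_xx[0] = sum of x[n]^2 = 2^2 + (-2)^2
= 4 + 4 = 8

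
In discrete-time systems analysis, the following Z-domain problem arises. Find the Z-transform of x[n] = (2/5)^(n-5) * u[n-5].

Time-shifting property: if X(z) = Z{x[n]}, then Z{x[n-d]} = z^(-d) * X(z)
X(z) = z/(z - 2/5) for x[n] = (2/5)^n * u[n]
Z{x[n-5]} = z^(-5) * z/(z - 2/5) = z^(-4)/(z - 2/5)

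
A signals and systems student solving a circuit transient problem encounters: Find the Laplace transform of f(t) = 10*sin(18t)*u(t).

Standard pair: sin(wt)*u(t) <-> w/(s^2+w^2)
With w = 18: L{10*sin(18t)*u(t)} = 180/(s^2+324)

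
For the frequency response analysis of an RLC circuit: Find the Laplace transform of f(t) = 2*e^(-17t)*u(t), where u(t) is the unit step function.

Standard Laplace transform pair:
e^(-at)*u(t) <-> 1/(s+a)
With a = 17: L{2*e^(-17t)*u(t)} = 2/(s+17), ROC: Re(s) > -17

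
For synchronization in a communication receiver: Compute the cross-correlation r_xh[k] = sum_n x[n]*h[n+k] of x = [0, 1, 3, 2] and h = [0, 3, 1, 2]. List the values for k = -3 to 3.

Both sequences indexed from 0 and zero outside their support.
Lags with overlap: k = -3 to 3.
  r_xh[-3] = x[3]*h[0] = 0
  r_xh[-2] = x[2]*h[0] + x[3]*h[1] = 6
  r_xh[-1] = x[1]*h[0] + x[2]*h[1] + x[3]*h[2] = 11
  r_xh[0] = x[0]*h[0] + x[1]*h[1] + x[2]*h[2] + x[3]*h[3] = 10
  r_xh[1] = x[0]*h[1] + x[1]*h[2] + x[2]*h[3] = 7
  r_xh[2] = x[0]*h[2] + x[1]*h[3] = 2
  r_xh[3] = x[0]*h[3] = 0
r_xh = [0, 6, 11, 10, 7, 2, 0] (for k = -3, ..., 3)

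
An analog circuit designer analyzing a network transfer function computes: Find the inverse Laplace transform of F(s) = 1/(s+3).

Standard pair: k/(s+a) <-> k*e^(-at)*u(t)
With k=1, a=3: f(t) = e^(-3t)*u(t)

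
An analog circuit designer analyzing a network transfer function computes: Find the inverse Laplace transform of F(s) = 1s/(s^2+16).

Standard pair: s/(s^2+w^2) <-> cos(wt)*u(t)
With k=1, w=4: f(t) = cos(4t)*u(t)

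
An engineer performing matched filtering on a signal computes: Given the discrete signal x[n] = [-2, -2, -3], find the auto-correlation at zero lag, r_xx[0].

The auto-correlation at zero lag r_xx[0] equals the signal energy.
r_xx[0] = sum of x[n]^2 = (-2)^2 + (-2)^2 + (-3)^2
= 4 + 4 + 9 = 17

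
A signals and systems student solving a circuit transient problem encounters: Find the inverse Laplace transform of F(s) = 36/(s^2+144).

Standard pair: w/(s^2+w^2) <-> sin(wt)*u(t)
Recognize w^2 = 144, so w = 12; numerator 36 = 3*12.
f(t) = 3*sin(12t)*u(t)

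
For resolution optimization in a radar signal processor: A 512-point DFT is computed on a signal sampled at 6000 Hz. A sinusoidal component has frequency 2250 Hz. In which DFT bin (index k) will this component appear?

DFT frequency resolution = f_s/N = 6000/512 = 375/32 Hz
Bin index k = f_signal / resolution = 2250 / 375/32 = 192
The signal frequency 2250 Hz falls in DFT bin k = 192.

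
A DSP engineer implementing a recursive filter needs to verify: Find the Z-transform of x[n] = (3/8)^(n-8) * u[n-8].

Time-shifting property: if X(z) = Z{x[n]}, then Z{x[n-d]} = z^(-d) * X(z)
X(z) = z/(z - 3/8) for x[n] = (3/8)^n * u[n]
Z{x[n-8]} = z^(-8) * z/(z - 3/8) = z^(-7)/(z - 3/8)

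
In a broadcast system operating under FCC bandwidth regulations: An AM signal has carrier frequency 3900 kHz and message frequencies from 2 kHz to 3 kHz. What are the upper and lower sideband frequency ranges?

Upper sideband (USB) = fc + [fm_low, fm_high] = 3900 + [2, 3] = [3902, 3903] kHz
Lower sideband (LSB) = fc - [fm_high, fm_low] = 3900 - [3, 2] = [3897, 3898] kHz
Total occupied spectrum: 3897 kHz to 3903 kHz (plus carrier at 3900 kHz)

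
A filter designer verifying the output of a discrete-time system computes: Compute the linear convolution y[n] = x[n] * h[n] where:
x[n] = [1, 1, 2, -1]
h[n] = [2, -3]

y[n] = sum_k x[k]*h[n-k]. Output length = len(x) + len(h) - 1 = 4 + 2 - 1 = 5.
y[0] = 1*2 = 2
y[1] = 1*2 + 1*-3 = -1
y[2] = 2*2 + 1*-3 = 1
y[3] = -1*2 + 2*-3 = -8
y[4] = -1*-3 = 3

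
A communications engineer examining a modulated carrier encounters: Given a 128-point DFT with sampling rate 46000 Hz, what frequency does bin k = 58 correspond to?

The frequency of DFT bin k is: f_k = k * f_s / N
f_58 = 58 * 46000 / 128 = 83375/4 Hz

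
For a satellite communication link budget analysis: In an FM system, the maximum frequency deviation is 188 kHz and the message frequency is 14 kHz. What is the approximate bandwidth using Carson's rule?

Carson's rule: BW = 2*(delta_f + f_m)
= 2*(188 + 14) kHz = 404 kHz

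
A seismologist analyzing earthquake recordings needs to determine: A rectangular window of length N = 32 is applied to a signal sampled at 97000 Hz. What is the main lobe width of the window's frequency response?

For a rectangular window of length N,
the main lobe width in frequency is 2*f_s/N.
= 2*97000/32 = 12125/2 Hz
This determines the minimum frequency separation for resolving two sinusoids.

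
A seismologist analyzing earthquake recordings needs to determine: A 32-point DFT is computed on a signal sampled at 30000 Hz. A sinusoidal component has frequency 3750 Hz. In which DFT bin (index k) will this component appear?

DFT frequency resolution = f_s/N = 30000/32 = 1875/2 Hz
Bin index k = f_signal / resolution = 3750 / 1875/2 = 4
The signal frequency 3750 Hz falls in DFT bin k = 4.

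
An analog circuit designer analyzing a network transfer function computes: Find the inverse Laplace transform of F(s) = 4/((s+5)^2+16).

Standard pair: w/((s+a)^2+w^2) <-> e^(-at)*sin(wt)*u(t)
With a=5, w=4: f(t) = e^(-5t)*sin(4t)*u(t)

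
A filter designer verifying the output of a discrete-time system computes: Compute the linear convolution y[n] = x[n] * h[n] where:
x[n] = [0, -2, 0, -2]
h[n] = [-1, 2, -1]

y[n] = sum_k x[k]*h[n-k]. Output length = len(x) + len(h) - 1 = 4 + 3 - 1 = 6.
y[0] = 0*-1 = 0
y[1] = -2*-1 + 0*2 = 2
y[2] = 0*-1 + -2*2 + 0*-1 = -4
y[3] = -2*-1 + 0*2 + -2*-1 = 4
y[4] = -2*2 + 0*-1 = -4
y[5] = -2*-1 = 2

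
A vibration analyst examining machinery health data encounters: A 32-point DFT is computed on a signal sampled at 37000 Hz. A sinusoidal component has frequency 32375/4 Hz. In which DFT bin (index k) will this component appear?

DFT frequency resolution = f_s/N = 37000/32 = 4625/4 Hz
Bin index k = f_signal / resolution = 32375/4 / 4625/4 = 7
The signal frequency 32375/4 Hz falls in DFT bin k = 7.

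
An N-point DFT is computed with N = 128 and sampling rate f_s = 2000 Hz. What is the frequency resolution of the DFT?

DFT frequency resolution = f_s / N
= 2000 / 128 = 125/8 Hz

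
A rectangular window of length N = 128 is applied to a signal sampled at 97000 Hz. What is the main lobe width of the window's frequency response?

For a rectangular window of length N,
the main lobe width in frequency is 2*f_s/N.
= 2*97000/128 = 12125/8 Hz
This determines the minimum frequency separation for resolving two sinusoids.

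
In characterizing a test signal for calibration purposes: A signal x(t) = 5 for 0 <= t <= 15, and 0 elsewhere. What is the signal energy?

Energy = integral of |x(t)|^2 dt over the signal duration
= 5^2 * 15 = 25 * 15 = 375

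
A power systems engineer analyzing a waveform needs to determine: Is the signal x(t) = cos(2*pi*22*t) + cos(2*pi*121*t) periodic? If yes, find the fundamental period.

f1 = 22 Hz, f2 = 121 Hz
Period T1 = 1/22, T2 = 1/121
Ratio T1/T2 = 121/22, which is rational.
The signal is periodic with fundamental period T = 1/GCD(22,121) = 1/11 s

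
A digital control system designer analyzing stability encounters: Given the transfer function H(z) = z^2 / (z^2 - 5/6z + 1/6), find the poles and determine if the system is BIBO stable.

Poles are roots of the denominator: z^2 - 5/6z + 1/6 = 0.
Quadratic formula: z = [-(-5/6) +/- sqrt((-5/6)^2 - 4*(1/6))] / 2
Discriminant = 25/36 - 2/3 = 1/36; sqrt = 1/6.
z = (5/6 +/- 1/6) / 2 => z = 1/2 or z = 1/3.
|p1| = 1/2, |p2| = 1/3.
For BIBO stability, all poles must lie inside the unit circle (|p| < 1).
System is STABLE since both |p| < 1.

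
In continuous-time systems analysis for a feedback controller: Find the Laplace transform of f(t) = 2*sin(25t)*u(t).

Standard pair: sin(wt)*u(t) <-> w/(s^2+w^2)
With w = 25: L{2*sin(25t)*u(t)} = 50/(s^2+625)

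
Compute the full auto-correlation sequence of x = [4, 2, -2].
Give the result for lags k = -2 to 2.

r_xx[k] = sum_m x[m]*x[m+k], indexed from 0, for k = -2 to 2:
  r_xx[-2] = x[2]*x[0] = -8
  r_xx[-1] = x[1]*x[0] + x[2]*x[1] = 4
  r_xx[0] = x[0]*x[0] + x[1]*x[1] + x[2]*x[2] = 24
  r_xx[1] = x[0]*x[1] + x[1]*x[2] = 4
  r_xx[2] = x[0]*x[2] = -8
r_xx = [-8, 4, 24, 4, -8]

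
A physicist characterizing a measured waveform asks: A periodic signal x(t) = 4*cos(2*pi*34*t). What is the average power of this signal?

Average power of A*cos(wt) is A^2/2.
P = 4^2 / 2 = 16/2 = 8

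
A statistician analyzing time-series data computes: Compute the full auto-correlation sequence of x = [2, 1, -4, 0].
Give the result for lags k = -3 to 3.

r_xx[k] = sum_m x[m]*x[m+k], indexed from 0, for k = -3 to 3:
  r_xx[-3] = x[3]*x[0] = 0
  r_xx[-2] = x[2]*x[0] + x[3]*x[1] = -8
  r_xx[-1] = x[1]*x[0] + x[2]*x[1] + x[3]*x[2] = -2
  r_xx[0] = x[0]*x[0] + x[1]*x[1] + x[2]*x[2] + x[3]*x[3] = 21
  r_xx[1] = x[0]*x[1] + x[1]*x[2] + x[2]*x[3] = -2
  r_xx[2] = x[0]*x[2] + x[1]*x[3] = -8
  r_xx[3] = x[0]*x[3] = 0
r_xx = [0, -8, -2, 21, -2, -8, 0]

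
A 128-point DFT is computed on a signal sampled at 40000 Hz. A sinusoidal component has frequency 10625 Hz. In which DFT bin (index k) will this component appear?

DFT frequency resolution = f_s/N = 40000/128 = 625/2 Hz
Bin index k = f_signal / resolution = 10625 / 625/2 = 34
The signal frequency 10625 Hz falls in DFT bin k = 34.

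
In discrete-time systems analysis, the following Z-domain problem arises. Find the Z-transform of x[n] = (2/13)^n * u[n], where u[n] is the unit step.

The Z-transform of a^n * u[n] is z/(z-a) for |z| > |a|.
Here a = 2/13, so X(z) = z/(z - (2/13)) = 13z/(13z - 2)
ROC: |z| > 2/13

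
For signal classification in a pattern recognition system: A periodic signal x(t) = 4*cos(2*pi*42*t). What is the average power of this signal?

Average power of A*cos(wt) is A^2/2.
P = 4^2 / 2 = 16/2 = 8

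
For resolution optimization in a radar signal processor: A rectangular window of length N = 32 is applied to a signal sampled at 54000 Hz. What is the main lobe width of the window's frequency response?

For a rectangular window of length N,
the main lobe width in frequency is 2*f_s/N.
= 2*54000/32 = 3375 Hz
This determines the minimum frequency separation for resolving two sinusoids.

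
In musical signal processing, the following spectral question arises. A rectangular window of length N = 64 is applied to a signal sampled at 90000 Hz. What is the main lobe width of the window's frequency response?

For a rectangular window of length N,
the main lobe width in frequency is 2*f_s/N.
= 2*90000/64 = 5625/2 Hz
This determines the minimum frequency separation for resolving two sinusoids.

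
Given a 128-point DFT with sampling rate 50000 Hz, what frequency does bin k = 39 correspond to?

The frequency of DFT bin k is: f_k = k * f_s / N
f_39 = 39 * 50000 / 128 = 121875/8 Hz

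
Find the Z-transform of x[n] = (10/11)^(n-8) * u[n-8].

Time-shifting property: if X(z) = Z{x[n]}, then Z{x[n-d]} = z^(-d) * X(z)
X(z) = z/(z - 10/11) for x[n] = (10/11)^n * u[n]
Z{x[n-8]} = z^(-8) * z/(z - 10/11) = z^(-7)/(z - 10/11)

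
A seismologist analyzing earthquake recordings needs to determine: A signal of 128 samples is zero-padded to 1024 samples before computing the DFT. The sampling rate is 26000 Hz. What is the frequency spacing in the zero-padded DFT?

Original DFT: N = 128, resolution = f_s/N = 26000/128 = 1625/8 Hz
Zero-padded DFT: N = 1024, resolution = f_s/N = 26000/1024 = 1625/64 Hz
Zero-padding interpolates the spectrum (finer frequency grid)
but does NOT improve the true spectral resolution (ability to resolve close frequencies).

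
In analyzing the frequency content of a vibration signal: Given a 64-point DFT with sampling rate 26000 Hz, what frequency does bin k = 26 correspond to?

The frequency of DFT bin k is: f_k = k * f_s / N
f_26 = 26 * 26000 / 64 = 21125/2 Hz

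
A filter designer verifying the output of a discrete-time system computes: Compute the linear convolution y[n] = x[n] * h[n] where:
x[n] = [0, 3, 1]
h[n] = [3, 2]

y[n] = sum_k x[k]*h[n-k]. Output length = len(x) + len(h) - 1 = 3 + 2 - 1 = 4.
y[0] = 0*3 = 0
y[1] = 3*3 + 0*2 = 9
y[2] = 1*3 + 3*2 = 9
y[3] = 1*2 = 2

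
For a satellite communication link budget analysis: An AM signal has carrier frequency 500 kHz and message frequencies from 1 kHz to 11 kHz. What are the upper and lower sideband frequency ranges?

Upper sideband (USB) = fc + [fm_low, fm_high] = 500 + [1, 11] = [501, 511] kHz
Lower sideband (LSB) = fc - [fm_high, fm_low] = 500 - [11, 1] = [489, 499] kHz
Total occupied spectrum: 489 kHz to 511 kHz (plus carrier at 500 kHz)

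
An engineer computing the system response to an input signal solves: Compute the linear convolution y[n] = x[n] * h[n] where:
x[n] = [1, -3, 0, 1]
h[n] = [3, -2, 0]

y[n] = sum_k x[k]*h[n-k]. Output length = len(x) + len(h) - 1 = 4 + 3 - 1 = 6.
y[0] = 1*3 = 3
y[1] = -3*3 + 1*-2 = -11
y[2] = 0*3 + -3*-2 + 1*0 = 6
y[3] = 1*3 + 0*-2 + -3*0 = 3
y[4] = 1*-2 + 0*0 = -2
y[5] = 1*0 = 0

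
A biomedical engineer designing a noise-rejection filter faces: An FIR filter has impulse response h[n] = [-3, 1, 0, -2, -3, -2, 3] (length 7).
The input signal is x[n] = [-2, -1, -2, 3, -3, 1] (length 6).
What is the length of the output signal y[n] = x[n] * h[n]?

For linear convolution, the output length is:
len(y) = len(x) + len(h) - 1 = 6 + 7 - 1 = 12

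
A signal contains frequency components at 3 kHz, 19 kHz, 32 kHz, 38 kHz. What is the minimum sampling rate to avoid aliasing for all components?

The highest frequency component is f_max = 38 kHz.
Nyquist rate = 2 * f_max = 2 * 38 kHz = 76 kHz.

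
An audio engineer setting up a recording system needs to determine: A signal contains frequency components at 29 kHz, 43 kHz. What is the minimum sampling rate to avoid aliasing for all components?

The highest frequency component is f_max = 43 kHz.
Nyquist rate = 2 * f_max = 2 * 43 kHz = 86 kHz.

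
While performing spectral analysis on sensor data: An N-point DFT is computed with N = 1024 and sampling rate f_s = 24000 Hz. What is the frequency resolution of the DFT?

DFT frequency resolution = f_s / N
= 24000 / 1024 = 375/16 Hz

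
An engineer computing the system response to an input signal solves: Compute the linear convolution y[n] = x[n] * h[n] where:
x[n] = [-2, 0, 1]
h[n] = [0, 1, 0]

y[n] = sum_k x[k]*h[n-k]. Output length = len(x) + len(h) - 1 = 3 + 3 - 1 = 5.
y[0] = -2*0 = 0
y[1] = 0*0 + -2*1 = -2
y[2] = 1*0 + 0*1 + -2*0 = 0
y[3] = 1*1 + 0*0 = 1
y[4] = 1*0 = 0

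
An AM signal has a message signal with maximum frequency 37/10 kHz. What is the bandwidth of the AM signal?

In AM (double-sideband), the bandwidth is twice the message frequency.
BW = 2 * f_m = 2 * 37/10 kHz = 37/5 kHz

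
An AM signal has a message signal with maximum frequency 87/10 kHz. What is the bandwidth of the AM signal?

In AM (double-sideband), the bandwidth is twice the message frequency.
BW = 2 * f_m = 2 * 87/10 kHz = 87/5 kHz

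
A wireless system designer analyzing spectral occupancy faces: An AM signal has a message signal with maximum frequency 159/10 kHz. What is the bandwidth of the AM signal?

In AM (double-sideband), the bandwidth is twice the message frequency.
BW = 2 * f_m = 2 * 159/10 kHz = 159/5 kHz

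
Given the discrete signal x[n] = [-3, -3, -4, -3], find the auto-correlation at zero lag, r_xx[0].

The auto-correlation at zero lag r_xx[0] equals the signal energy.
r_xx[0] = sum of x[n]^2 = (-3)^2 + (-3)^2 + (-4)^2 + (-3)^2
= 9 + 9 + 16 + 9 = 43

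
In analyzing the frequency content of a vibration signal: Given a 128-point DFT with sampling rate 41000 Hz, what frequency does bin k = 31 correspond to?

The frequency of DFT bin k is: f_k = k * f_s / N
f_31 = 31 * 41000 / 128 = 158875/16 Hz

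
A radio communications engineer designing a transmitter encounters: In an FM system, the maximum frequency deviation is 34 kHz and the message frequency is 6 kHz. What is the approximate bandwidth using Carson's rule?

Carson's rule: BW = 2*(delta_f + f_m)
= 2*(34 + 6) kHz = 80 kHz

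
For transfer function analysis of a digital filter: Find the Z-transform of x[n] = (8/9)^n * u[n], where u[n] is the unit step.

The Z-transform of a^n * u[n] is z/(z-a) for |z| > |a|.
Here a = 8/9, so X(z) = z/(z - (8/9)) = 9z/(9z - 8)
ROC: |z| > 8/9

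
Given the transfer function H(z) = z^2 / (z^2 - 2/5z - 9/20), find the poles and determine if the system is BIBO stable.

Poles are roots of the denominator: z^2 - 2/5z - 9/20 = 0.
Quadratic formula: z = [-(-2/5) +/- sqrt((-2/5)^2 - 4*(-9/20))] / 2
Discriminant = 4/25 + 9/5 = 49/25; sqrt = 7/5.
z = (2/5 +/- 7/5) / 2 => z = 9/10 or z = -1/2.
|p1| = 9/10, |p2| = 1/2.
For BIBO stability, all poles must lie inside the unit circle (|p| < 1).
System is STABLE since both |p| < 1.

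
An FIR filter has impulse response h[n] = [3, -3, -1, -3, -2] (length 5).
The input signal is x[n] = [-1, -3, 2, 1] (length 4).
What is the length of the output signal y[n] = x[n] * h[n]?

For linear convolution, the output length is:
len(y) = len(x) + len(h) - 1 = 4 + 5 - 1 = 8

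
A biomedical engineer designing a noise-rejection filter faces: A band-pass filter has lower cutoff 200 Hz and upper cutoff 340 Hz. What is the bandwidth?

Bandwidth = f_high - f_low
= 340 Hz - 200 Hz = 140 Hz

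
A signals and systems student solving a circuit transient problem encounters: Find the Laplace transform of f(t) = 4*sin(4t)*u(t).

Standard pair: sin(wt)*u(t) <-> w/(s^2+w^2)
With w = 4: L{4*sin(4t)*u(t)} = 16/(s^2+16)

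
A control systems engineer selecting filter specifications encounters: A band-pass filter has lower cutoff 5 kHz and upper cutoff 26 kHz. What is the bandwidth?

Bandwidth = f_high - f_low
= 26 kHz - 5 kHz = 21 kHz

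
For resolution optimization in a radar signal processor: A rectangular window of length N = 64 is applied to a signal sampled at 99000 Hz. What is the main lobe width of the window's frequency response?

For a rectangular window of length N,
the main lobe width in frequency is 2*f_s/N.
= 2*99000/64 = 12375/4 Hz
This determines the minimum frequency separation for resolving two sinusoids.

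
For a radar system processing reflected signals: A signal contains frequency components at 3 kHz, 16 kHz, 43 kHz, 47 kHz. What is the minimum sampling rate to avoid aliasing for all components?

The highest frequency component is f_max = 47 kHz.
Nyquist rate = 2 * f_max = 2 * 47 kHz = 94 kHz.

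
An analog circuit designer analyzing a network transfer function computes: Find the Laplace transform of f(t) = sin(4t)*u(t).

Standard pair: sin(wt)*u(t) <-> w/(s^2+w^2)
With w = 4: L{sin(4t)*u(t)} = 4/(s^2+16)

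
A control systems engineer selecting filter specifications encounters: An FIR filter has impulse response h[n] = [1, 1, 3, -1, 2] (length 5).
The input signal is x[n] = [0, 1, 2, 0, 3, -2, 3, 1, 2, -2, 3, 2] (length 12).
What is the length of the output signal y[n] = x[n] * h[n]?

For linear convolution, the output length is:
len(y) = len(x) + len(h) - 1 = 12 + 5 - 1 = 16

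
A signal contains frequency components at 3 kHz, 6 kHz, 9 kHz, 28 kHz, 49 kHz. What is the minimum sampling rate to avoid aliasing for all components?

The highest frequency component is f_max = 49 kHz.
Nyquist rate = 2 * f_max = 2 * 49 kHz = 98 kHz.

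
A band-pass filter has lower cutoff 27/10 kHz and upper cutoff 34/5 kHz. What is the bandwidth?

Bandwidth = f_high - f_low
= 34/5 kHz - 27/10 kHz = 41/10 kHz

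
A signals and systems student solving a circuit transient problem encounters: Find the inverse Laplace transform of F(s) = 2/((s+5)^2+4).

Standard pair: w/((s+a)^2+w^2) <-> e^(-at)*sin(wt)*u(t)
With a=5, w=2: f(t) = e^(-5t)*sin(2t)*u(t)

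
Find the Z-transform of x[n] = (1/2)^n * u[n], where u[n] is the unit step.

The Z-transform of a^n * u[n] is z/(z-a) for |z| > |a|.
Here a = 1/2, so X(z) = z/(z - (1/2)) = 2z/(2z - 1)
ROC: |z| > 1/2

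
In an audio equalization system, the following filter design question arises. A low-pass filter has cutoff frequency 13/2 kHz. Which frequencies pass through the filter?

A low-pass filter passes all frequencies below the cutoff frequency 13/2 kHz and attenuates higher frequencies.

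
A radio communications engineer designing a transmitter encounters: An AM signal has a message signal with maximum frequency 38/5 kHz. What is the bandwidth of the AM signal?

In AM (double-sideband), the bandwidth is twice the message frequency.
BW = 2 * f_m = 2 * 38/5 kHz = 76/5 kHz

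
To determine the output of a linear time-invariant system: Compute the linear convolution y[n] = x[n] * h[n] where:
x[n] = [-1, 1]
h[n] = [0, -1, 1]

y[n] = sum_k x[k]*h[n-k]. Output length = len(x) + len(h) - 1 = 2 + 3 - 1 = 4.
y[0] = -1*0 = 0
y[1] = 1*0 + -1*-1 = 1
y[2] = 1*-1 + -1*1 = -2
y[3] = 1*1 = 1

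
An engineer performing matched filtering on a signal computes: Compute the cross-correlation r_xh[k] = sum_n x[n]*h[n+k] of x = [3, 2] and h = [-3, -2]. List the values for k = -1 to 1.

Both sequences indexed from 0 and zero outside their support.
Lags with overlap: k = -1 to 1.
  r_xh[-1] = x[1]*h[0] = -6
  r_xh[0] = x[0]*h[0] + x[1]*h[1] = -13
  r_xh[1] = x[0]*h[1] = -6
r_xh = [-6, -13, -6] (for k = -1, ..., 1)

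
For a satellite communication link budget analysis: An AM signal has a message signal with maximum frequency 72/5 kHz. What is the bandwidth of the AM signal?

In AM (double-sideband), the bandwidth is twice the message frequency.
BW = 2 * f_m = 2 * 72/5 kHz = 144/5 kHz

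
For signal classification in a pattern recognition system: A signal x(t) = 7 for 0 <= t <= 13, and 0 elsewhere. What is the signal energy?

Energy = integral of |x(t)|^2 dt over the signal duration
= 7^2 * 13 = 49 * 13 = 637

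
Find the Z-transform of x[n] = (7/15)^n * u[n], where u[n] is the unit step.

The Z-transform of a^n * u[n] is z/(z-a) for |z| > |a|.
Here a = 7/15, so X(z) = z/(z - (7/15)) = 15z/(15z - 7)
ROC: |z| > 7/15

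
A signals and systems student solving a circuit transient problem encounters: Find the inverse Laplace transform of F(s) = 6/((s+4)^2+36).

Standard pair: w/((s+a)^2+w^2) <-> e^(-at)*sin(wt)*u(t)
With a=4, w=6: f(t) = e^(-4t)*sin(6t)*u(t)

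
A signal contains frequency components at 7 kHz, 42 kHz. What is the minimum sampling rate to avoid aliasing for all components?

The highest frequency component is f_max = 42 kHz.
Nyquist rate = 2 * f_max = 2 * 42 kHz = 84 kHz.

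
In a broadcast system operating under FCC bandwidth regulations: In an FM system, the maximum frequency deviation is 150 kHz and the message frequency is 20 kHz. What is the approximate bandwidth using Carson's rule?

Carson's rule: BW = 2*(delta_f + f_m)
= 2*(150 + 20) kHz = 340 kHz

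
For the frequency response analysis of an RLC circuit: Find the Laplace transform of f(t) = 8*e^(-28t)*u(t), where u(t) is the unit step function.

Standard Laplace transform pair:
e^(-at)*u(t) <-> 1/(s+a)
With a = 28: L{8*e^(-28t)*u(t)} = 8/(s+28), ROC: Re(s) > -28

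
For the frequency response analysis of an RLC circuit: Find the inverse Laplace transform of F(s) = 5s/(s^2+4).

Standard pair: s/(s^2+w^2) <-> cos(wt)*u(t)
With k=5, w=2: f(t) = 5*cos(2t)*u(t)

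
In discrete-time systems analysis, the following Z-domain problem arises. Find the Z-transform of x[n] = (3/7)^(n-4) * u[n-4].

Time-shifting property: if X(z) = Z{x[n]}, then Z{x[n-d]} = z^(-d) * X(z)
X(z) = z/(z - 3/7) for x[n] = (3/7)^n * u[n]
Z{x[n-4]} = z^(-4) * z/(z - 3/7) = z^(-3)/(z - 3/7)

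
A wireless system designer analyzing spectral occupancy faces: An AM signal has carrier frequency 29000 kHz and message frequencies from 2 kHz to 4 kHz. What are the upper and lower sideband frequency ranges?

Upper sideband (USB) = fc + [fm_low, fm_high] = 29000 + [2, 4] = [29002, 29004] kHz
Lower sideband (LSB) = fc - [fm_high, fm_low] = 29000 - [4, 2] = [28996, 28998] kHz
Total occupied spectrum: 28996 kHz to 29004 kHz (plus carrier at 29000 kHz)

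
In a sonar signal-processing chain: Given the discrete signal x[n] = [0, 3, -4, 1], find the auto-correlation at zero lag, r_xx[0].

The auto-correlation at zero lag r_xx[0] equals the signal energy.
r_xx[0] = sum of x[n]^2 = 0^2 + 3^2 + (-4)^2 + 1^2
= 0 + 9 + 16 + 1 = 26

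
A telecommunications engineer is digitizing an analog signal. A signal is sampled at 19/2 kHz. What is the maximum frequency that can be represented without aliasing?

The maximum frequency that can be represented without aliasing
is the Nyquist frequency: f_max = f_s / 2 = 19/2 kHz / 2 = 19/4 kHz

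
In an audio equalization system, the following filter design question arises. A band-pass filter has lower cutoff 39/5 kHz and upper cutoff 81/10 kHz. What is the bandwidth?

Bandwidth = f_high - f_low
= 81/10 kHz - 39/5 kHz = 3/10 kHz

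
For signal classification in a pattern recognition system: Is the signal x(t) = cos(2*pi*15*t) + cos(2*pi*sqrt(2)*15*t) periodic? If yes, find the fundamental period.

f1 = 15 Hz, f2 = 15*sqrt(2) Hz
Ratio f2/f1 = sqrt(2), which is irrational.
Since the frequency ratio is irrational, no common period exists.
The signal is not periodic.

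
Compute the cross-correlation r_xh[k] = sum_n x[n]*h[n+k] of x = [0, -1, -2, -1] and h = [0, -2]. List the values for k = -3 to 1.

Both sequences indexed from 0 and zero outside their support.
Lags with overlap: k = -3 to 1.
  r_xh[-3] = x[3]*h[0] = 0
  r_xh[-2] = x[2]*h[0] + x[3]*h[1] = 2
  r_xh[-1] = x[1]*h[0] + x[2]*h[1] = 4
  r_xh[0] = x[0]*h[0] + x[1]*h[1] = 2
  r_xh[1] = x[0]*h[1] = 0
r_xh = [0, 2, 4, 2, 0] (for k = -3, ..., 1)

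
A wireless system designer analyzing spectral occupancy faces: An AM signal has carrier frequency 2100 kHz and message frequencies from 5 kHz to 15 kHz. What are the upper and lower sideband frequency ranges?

Upper sideband (USB) = fc + [fm_low, fm_high] = 2100 + [5, 15] = [2105, 2115] kHz
Lower sideband (LSB) = fc - [fm_high, fm_low] = 2100 - [15, 5] = [2085, 2095] kHz
Total occupied spectrum: 2085 kHz to 2115 kHz (plus carrier at 2100 kHz)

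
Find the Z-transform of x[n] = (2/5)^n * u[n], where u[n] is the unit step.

The Z-transform of a^n * u[n] is z/(z-a) for |z| > |a|.
Here a = 2/5, so X(z) = z/(z - (2/5)) = 5z/(5z - 2)
ROC: |z| > 2/5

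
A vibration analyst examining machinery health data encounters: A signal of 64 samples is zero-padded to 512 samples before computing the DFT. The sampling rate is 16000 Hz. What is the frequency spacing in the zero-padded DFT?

Original DFT: N = 64, resolution = f_s/N = 16000/64 = 250 Hz
Zero-padded DFT: N = 512, resolution = f_s/N = 16000/512 = 125/4 Hz
Zero-padding interpolates the spectrum (finer frequency grid)
but does NOT improve the true spectral resolution (ability to resolve close frequencies).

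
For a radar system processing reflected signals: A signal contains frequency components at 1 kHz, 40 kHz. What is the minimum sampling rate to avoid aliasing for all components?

The highest frequency component is f_max = 40 kHz.
Nyquist rate = 2 * f_max = 2 * 40 kHz = 80 kHz.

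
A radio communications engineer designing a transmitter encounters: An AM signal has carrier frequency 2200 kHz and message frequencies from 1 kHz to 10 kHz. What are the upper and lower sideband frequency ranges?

Upper sideband (USB) = fc + [fm_low, fm_high] = 2200 + [1, 10] = [2201, 2210] kHz
Lower sideband (LSB) = fc - [fm_high, fm_low] = 2200 - [10, 1] = [2190, 2199] kHz
Total occupied spectrum: 2190 kHz to 2210 kHz (plus carrier at 2200 kHz)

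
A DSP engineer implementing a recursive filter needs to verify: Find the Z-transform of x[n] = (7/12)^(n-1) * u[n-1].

Time-shifting property: if X(z) = Z{x[n]}, then Z{x[n-d]} = z^(-d) * X(z)
X(z) = z/(z - 7/12) for x[n] = (7/12)^n * u[n]
Z{x[n-1]} = z^(-1) * z/(z - 7/12) = 1/(z - 7/12)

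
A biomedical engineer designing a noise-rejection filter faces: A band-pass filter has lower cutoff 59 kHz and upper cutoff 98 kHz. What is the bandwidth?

Bandwidth = f_high - f_low
= 98 kHz - 59 kHz = 39 kHz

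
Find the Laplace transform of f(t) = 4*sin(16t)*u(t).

Standard pair: sin(wt)*u(t) <-> w/(s^2+w^2)
With w = 16: L{4*sin(16t)*u(t)} = 64/(s^2+256)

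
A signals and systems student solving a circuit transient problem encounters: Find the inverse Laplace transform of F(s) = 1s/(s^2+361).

Standard pair: s/(s^2+w^2) <-> cos(wt)*u(t)
With k=1, w=19: f(t) = cos(19t)*u(t)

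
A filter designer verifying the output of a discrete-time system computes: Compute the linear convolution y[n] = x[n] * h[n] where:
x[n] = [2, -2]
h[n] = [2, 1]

y[n] = sum_k x[k]*h[n-k]. Output length = len(x) + len(h) - 1 = 2 + 2 - 1 = 3.
y[0] = 2*2 = 4
y[1] = -2*2 + 2*1 = -2
y[2] = -2*1 = -2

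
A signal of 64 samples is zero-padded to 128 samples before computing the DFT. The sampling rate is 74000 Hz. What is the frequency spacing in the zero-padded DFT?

Original DFT: N = 64, resolution = f_s/N = 74000/64 = 4625/4 Hz
Zero-padded DFT: N = 128, resolution = f_s/N = 74000/128 = 4625/8 Hz
Zero-padding interpolates the spectrum (finer frequency grid)
but does NOT improve the true spectral resolution (ability to resolve close frequencies).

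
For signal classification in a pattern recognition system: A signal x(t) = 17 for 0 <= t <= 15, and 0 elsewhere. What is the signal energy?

Energy = integral of |x(t)|^2 dt over the signal duration
= 17^2 * 15 = 289 * 15 = 4335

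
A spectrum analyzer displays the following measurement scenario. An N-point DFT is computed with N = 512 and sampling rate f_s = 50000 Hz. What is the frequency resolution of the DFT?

DFT frequency resolution = f_s / N
= 50000 / 512 = 3125/32 Hz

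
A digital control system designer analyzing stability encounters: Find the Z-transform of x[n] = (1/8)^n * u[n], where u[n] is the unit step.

The Z-transform of a^n * u[n] is z/(z-a) for |z| > |a|.
Here a = 1/8, so X(z) = z/(z - (1/8)) = 8z/(8z - 1)
ROC: |z| > 1/8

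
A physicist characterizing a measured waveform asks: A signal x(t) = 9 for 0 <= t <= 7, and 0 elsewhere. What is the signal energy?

Energy = integral of |x(t)|^2 dt over the signal duration
= 9^2 * 7 = 81 * 7 = 567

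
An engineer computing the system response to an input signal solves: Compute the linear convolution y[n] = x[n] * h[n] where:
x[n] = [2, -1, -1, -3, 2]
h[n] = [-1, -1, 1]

y[n] = sum_k x[k]*h[n-k]. Output length = len(x) + len(h) - 1 = 5 + 3 - 1 = 7.
y[0] = 2*-1 = -2
y[1] = -1*-1 + 2*-1 = -1
y[2] = -1*-1 + -1*-1 + 2*1 = 4
y[3] = -3*-1 + -1*-1 + -1*1 = 3
y[4] = 2*-1 + -3*-1 + -1*1 = 0
y[5] = 2*-1 + -3*1 = -5
y[6] = 2*1 = 2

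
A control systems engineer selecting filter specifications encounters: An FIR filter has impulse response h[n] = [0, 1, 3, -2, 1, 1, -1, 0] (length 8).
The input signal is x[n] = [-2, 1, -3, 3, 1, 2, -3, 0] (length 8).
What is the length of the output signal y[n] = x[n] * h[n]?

For linear convolution, the output length is:
len(y) = len(x) + len(h) - 1 = 8 + 8 - 1 = 15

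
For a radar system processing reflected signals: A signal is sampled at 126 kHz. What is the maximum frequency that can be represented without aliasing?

The maximum frequency that can be represented without aliasing
is the Nyquist frequency: f_max = f_s / 2 = 126 kHz / 2 = 63 kHz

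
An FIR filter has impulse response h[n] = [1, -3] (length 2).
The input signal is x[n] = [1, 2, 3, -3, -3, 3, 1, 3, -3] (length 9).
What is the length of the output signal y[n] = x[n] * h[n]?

For linear convolution, the output length is:
len(y) = len(x) + len(h) - 1 = 9 + 2 - 1 = 10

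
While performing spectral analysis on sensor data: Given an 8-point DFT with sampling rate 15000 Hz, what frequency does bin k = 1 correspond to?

The frequency of DFT bin k is: f_k = k * f_s / N
f_1 = 1 * 15000 / 8 = 1875 Hz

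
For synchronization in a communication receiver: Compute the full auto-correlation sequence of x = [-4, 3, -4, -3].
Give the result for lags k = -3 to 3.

r_xx[k] = sum_m x[m]*x[m+k], indexed from 0, for k = -3 to 3:
  r_xx[-3] = x[3]*x[0] = 12
  r_xx[-2] = x[2]*x[0] + x[3]*x[1] = 7
  r_xx[-1] = x[1]*x[0] + x[2]*x[1] + x[3]*x[2] = -12
  r_xx[0] = x[0]*x[0] + x[1]*x[1] + x[2]*x[2] + x[3]*x[3] = 50
  r_xx[1] = x[0]*x[1] + x[1]*x[2] + x[2]*x[3] = -12
  r_xx[2] = x[0]*x[2] + x[1]*x[3] = 7
  r_xx[3] = x[0]*x[3] = 12
r_xx = [12, 7, -12, 50, -12, 7, 12]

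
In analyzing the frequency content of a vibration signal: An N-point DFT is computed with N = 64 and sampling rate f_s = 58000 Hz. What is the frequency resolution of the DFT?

DFT frequency resolution = f_s / N
= 58000 / 64 = 3625/4 Hz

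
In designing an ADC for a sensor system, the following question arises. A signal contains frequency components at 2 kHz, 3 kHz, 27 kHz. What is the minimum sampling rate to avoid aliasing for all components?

The highest frequency component is f_max = 27 kHz.
Nyquist rate = 2 * f_max = 2 * 27 kHz = 54 kHz.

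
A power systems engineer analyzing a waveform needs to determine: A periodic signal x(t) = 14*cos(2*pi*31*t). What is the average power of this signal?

Average power of A*cos(wt) is A^2/2.
P = 14^2 / 2 = 196/2 = 98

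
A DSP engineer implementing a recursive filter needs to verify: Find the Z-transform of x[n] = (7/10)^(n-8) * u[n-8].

Time-shifting property: if X(z) = Z{x[n]}, then Z{x[n-d]} = z^(-d) * X(z)
X(z) = z/(z - 7/10) for x[n] = (7/10)^n * u[n]
Z{x[n-8]} = z^(-8) * z/(z - 7/10) = z^(-7)/(z - 7/10)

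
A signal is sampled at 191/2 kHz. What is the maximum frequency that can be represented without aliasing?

The maximum frequency that can be represented without aliasing
is the Nyquist frequency: f_max = f_s / 2 = 191/2 kHz / 2 = 191/4 kHz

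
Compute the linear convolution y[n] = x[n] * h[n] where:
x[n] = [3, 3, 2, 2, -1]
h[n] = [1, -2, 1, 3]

y[n] = sum_k x[k]*h[n-k]. Output length = len(x) + len(h) - 1 = 5 + 4 - 1 = 8.
y[0] = 3*1 = 3
y[1] = 3*1 + 3*-2 = -3
y[2] = 2*1 + 3*-2 + 3*1 = -1
y[3] = 2*1 + 2*-2 + 3*1 + 3*3 = 10
y[4] = -1*1 + 2*-2 + 2*1 + 3*3 = 6
y[5] = -1*-2 + 2*1 + 2*3 = 10
y[6] = -1*1 + 2*3 = 5
y[7] = -1*3 = -3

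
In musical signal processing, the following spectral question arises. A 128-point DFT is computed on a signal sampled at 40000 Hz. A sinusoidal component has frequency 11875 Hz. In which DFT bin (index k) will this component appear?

DFT frequency resolution = f_s/N = 40000/128 = 625/2 Hz
Bin index k = f_signal / resolution = 11875 / 625/2 = 38
The signal frequency 11875 Hz falls in DFT bin k = 38.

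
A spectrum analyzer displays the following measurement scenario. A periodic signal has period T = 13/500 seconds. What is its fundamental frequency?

The fundamental frequency is the reciprocal of the period.
f = 1/T = 1/(13/500) = 500/13 Hz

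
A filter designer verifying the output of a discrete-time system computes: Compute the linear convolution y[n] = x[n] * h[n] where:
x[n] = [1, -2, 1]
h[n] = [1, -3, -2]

y[n] = sum_k x[k]*h[n-k]. Output length = len(x) + len(h) - 1 = 3 + 3 - 1 = 5.
y[0] = 1*1 = 1
y[1] = -2*1 + 1*-3 = -5
y[2] = 1*1 + -2*-3 + 1*-2 = 5
y[3] = 1*-3 + -2*-2 = 1
y[4] = 1*-2 = -2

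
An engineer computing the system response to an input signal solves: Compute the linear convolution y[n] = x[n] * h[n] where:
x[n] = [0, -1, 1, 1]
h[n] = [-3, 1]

y[n] = sum_k x[k]*h[n-k]. Output length = len(x) + len(h) - 1 = 4 + 2 - 1 = 5.
y[0] = 0*-3 = 0
y[1] = -1*-3 + 0*1 = 3
y[2] = 1*-3 + -1*1 = -4
y[3] = 1*-3 + 1*1 = -2
y[4] = 1*1 = 1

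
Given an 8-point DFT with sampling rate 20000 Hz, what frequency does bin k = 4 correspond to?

The frequency of DFT bin k is: f_k = k * f_s / N
f_4 = 4 * 20000 / 8 = 10000 Hz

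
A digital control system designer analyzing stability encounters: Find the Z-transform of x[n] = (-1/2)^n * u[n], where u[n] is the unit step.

The Z-transform of a^n * u[n] is z/(z-a) for |z| > |a|.
Here a = -1/2, so X(z) = z/(z - (-1/2)) = 2z/(2z + 1)
ROC: |z| > 1/2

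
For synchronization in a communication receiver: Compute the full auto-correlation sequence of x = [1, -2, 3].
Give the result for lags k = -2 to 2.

r_xx[k] = sum_m x[m]*x[m+k], indexed from 0, for k = -2 to 2:
  r_xx[-2] = x[2]*x[0] = 3
  r_xx[-1] = x[1]*x[0] + x[2]*x[1] = -8
  r_xx[0] = x[0]*x[0] + x[1]*x[1] + x[2]*x[2] = 14
  r_xx[1] = x[0]*x[1] + x[1]*x[2] = -8
  r_xx[2] = x[0]*x[2] = 3
r_xx = [3, -8, 14, -8, 3]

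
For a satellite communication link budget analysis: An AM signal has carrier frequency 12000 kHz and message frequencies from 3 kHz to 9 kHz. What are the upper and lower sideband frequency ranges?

Upper sideband (USB) = fc + [fm_low, fm_high] = 12000 + [3, 9] = [12003, 12009] kHz
Lower sideband (LSB) = fc - [fm_high, fm_low] = 12000 - [9, 3] = [11991, 11997] kHz
Total occupied spectrum: 11991 kHz to 12009 kHz (plus carrier at 12000 kHz)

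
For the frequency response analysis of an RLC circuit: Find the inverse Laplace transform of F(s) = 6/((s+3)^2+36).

Standard pair: w/((s+a)^2+w^2) <-> e^(-at)*sin(wt)*u(t)
With a=3, w=6: f(t) = e^(-3t)*sin(6t)*u(t)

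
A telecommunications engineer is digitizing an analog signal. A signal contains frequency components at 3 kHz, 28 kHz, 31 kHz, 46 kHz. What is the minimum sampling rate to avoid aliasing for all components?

The highest frequency component is f_max = 46 kHz.
Nyquist rate = 2 * f_max = 2 * 46 kHz = 92 kHz.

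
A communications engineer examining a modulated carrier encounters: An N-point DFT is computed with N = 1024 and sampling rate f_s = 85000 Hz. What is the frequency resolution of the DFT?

DFT frequency resolution = f_s / N
= 85000 / 1024 = 10625/128 Hz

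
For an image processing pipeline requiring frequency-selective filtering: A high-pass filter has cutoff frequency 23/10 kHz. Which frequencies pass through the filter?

A high-pass filter passes all frequencies above the cutoff frequency 23/10 kHz and attenuates lower frequencies.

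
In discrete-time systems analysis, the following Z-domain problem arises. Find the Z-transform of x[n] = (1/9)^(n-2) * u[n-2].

Time-shifting property: if X(z) = Z{x[n]}, then Z{x[n-d]} = z^(-d) * X(z)
X(z) = z/(z - 1/9) for x[n] = (1/9)^n * u[n]
Z{x[n-2]} = z^(-2) * z/(z - 1/9) = z^(-1)/(z - 1/9)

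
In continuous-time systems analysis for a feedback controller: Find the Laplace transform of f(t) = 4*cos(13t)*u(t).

Standard pair: cos(wt)*u(t) <-> s/(s^2+w^2)
With w = 13: L{4*cos(13t)*u(t)} = 4s/(s^2+169)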